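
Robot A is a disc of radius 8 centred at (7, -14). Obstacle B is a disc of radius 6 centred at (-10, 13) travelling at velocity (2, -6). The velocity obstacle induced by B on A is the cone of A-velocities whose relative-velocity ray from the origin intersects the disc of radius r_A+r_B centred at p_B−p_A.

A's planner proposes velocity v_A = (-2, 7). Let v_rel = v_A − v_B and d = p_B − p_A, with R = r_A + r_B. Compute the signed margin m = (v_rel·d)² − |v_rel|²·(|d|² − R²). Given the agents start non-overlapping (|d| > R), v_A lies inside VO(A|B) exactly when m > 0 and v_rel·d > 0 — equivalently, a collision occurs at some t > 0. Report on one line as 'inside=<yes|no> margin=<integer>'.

d = (-17, 27),  |d|² = 1018;  R = 8+6 = 14,  c = 1018−14² = 822
v_rel = (-4, 13),  |v_rel|² = 185;  v_rel·d = (-4)·(-17) + (13)·(27) = 419
185·t² − 838·t + 822 = 0  ⇒  m = 419² − 185·822 = 23491
m = 23491 > 0,  v_rel·d = 419 > 0  ⇒  inside

inside=yes margin=23491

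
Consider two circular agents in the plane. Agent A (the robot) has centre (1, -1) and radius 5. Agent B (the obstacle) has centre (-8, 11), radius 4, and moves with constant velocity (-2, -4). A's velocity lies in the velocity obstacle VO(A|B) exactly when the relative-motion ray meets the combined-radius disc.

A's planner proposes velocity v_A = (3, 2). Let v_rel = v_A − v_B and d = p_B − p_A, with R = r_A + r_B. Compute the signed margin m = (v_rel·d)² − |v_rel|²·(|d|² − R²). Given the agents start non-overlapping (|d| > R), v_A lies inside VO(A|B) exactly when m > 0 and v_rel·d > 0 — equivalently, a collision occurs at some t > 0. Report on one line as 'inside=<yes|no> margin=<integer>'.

d = (-9, 12),  |d|² = 225;  R = 5+4 = 9,  c = 225−9² = 144
v_rel = (5, 6),  |v_rel|² = 61;  v_rel·d = (5)·(-9) + (6)·(12) = 27
61·t² − 54·t + 144 = 0  ⇒  m = 27² − 61·144 = -8055
m = -8055 < 0,  v_rel·d = 27 > 0  ⇒  outside

inside=no margin=-8055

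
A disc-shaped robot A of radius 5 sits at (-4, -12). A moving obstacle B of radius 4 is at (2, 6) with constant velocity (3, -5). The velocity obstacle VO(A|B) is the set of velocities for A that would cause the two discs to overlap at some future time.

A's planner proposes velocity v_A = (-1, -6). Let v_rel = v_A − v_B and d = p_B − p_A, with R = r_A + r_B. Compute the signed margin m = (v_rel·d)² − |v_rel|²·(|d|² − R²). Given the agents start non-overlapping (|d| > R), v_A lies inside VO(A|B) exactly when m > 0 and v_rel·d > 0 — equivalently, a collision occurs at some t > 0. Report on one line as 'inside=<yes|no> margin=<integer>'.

d = (6, 18),  |d|² = 360;  R = 5+4 = 9,  c = 360−9² = 279
v_rel = (-4, -1),  |v_rel|² = 17;  v_rel·d = (-4)·(6) + (-1)·(18) = -42
17·t² + 84·t + 279 = 0  ⇒  m = (-42)² − 17·279 = -2979
m = -2979 < 0,  v_rel·d = -42 < 0  ⇒  outside

inside=no margin=-2979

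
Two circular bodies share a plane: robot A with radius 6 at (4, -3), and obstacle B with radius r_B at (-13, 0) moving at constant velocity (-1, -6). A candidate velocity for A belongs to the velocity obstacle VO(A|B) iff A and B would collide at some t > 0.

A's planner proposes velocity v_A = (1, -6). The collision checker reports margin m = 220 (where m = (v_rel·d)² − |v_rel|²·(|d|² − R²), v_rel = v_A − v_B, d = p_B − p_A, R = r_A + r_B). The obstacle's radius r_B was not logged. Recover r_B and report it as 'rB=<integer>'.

m = 220
d = (-17, 3);  v_rel = (2, 0),  |v_rel|² = 4
v_rel×d = (2)·(3) − (0)·(-17) = 6
since m = R²·4 − 6²:  R² = (36 + 220) / 4 = 64
R = √64 = 8  ⇒  r_B = 8 − 6 = 2

rB=2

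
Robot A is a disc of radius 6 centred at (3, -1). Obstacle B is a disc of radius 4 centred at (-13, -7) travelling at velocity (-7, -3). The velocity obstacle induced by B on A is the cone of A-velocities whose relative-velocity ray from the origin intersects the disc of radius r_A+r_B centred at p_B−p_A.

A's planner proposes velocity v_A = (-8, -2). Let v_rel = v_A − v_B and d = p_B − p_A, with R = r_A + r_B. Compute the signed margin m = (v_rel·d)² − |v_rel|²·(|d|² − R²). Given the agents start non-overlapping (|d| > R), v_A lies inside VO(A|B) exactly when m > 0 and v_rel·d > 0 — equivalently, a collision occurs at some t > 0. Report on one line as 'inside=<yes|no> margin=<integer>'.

d = (-16, -6),  |d|² = 292;  R = 6+4 = 10,  c = 292−10² = 192
v_rel = (-1, 1),  |v_rel|² = 2;  v_rel·d = (-1)·(-16) + (1)·(-6) = 10
2·t² − 20·t + 192 = 0  ⇒  m = 10² − 2·192 = -284
m = -284 < 0,  v_rel·d = 10 > 0  ⇒  outside

inside=no margin=-284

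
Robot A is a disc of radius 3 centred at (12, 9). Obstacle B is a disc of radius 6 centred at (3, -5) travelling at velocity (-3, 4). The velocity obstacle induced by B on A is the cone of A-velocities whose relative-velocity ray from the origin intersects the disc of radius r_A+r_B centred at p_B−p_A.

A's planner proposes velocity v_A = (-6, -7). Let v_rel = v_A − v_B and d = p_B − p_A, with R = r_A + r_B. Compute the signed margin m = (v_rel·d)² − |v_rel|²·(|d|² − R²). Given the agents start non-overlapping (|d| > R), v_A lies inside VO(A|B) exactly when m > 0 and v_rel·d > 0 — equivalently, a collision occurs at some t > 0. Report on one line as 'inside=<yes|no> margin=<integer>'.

d = (-9, -14),  |d|² = 277;  R = 3+6 = 9,  c = 277−9² = 196
v_rel = (-3, -11),  |v_rel|² = 130;  v_rel·d = (-3)·(-9) + (-11)·(-14) = 181
130·t² − 362·t + 196 = 0  ⇒  m = 181² − 130·196 = 7281
m = 7281 > 0,  v_rel·d = 181 > 0  ⇒  inside

inside=yes margin=7281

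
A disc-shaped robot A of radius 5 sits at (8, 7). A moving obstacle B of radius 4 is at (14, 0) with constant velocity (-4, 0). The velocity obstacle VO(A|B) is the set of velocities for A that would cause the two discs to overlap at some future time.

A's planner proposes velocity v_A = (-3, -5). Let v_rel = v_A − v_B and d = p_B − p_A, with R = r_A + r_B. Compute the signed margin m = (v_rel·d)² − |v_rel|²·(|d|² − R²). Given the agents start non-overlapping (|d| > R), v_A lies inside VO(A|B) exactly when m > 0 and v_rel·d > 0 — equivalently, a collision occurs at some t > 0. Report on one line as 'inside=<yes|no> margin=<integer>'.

d = (6, -7),  |d|² = 85;  R = 5+4 = 9,  c = 85−9² = 4
v_rel = (1, -5),  |v_rel|² = 26;  v_rel·d = (1)·(6) + (-5)·(-7) = 41
26·t² − 82·t + 4 = 0  ⇒  m = 41² − 26·4 = 1577
m = 1577 > 0,  v_rel·d = 41 > 0  ⇒  inside

inside=yes margin=1577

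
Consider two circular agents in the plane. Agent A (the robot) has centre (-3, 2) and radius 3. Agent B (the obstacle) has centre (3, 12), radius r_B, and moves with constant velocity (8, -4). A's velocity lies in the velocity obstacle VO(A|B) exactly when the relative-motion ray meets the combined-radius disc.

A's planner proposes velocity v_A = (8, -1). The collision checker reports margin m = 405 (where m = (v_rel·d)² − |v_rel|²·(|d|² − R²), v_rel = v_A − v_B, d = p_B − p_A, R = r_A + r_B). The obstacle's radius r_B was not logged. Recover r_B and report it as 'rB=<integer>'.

m = 405
d = (6, 10);  v_rel = (0, 3),  |v_rel|² = 9
v_rel×d = (0)·(10) − (3)·(6) = -18
since m = R²·9 − (-18)²:  R² = (324 + 405) / 9 = 81
R = √81 = 9  ⇒  r_B = 9 − 3 = 6

rB=6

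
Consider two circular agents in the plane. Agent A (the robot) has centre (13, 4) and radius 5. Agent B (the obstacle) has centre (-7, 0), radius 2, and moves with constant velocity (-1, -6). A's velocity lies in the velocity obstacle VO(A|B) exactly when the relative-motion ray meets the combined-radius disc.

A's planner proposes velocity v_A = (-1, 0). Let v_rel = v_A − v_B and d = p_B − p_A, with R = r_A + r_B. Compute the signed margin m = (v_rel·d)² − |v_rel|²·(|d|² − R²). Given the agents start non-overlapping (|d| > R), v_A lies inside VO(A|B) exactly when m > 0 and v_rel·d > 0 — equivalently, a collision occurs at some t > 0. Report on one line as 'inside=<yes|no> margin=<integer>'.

d = (-20, -4),  |d|² = 416;  R = 5+2 = 7,  c = 416−7² = 367
v_rel = (0, 6),  |v_rel|² = 36;  v_rel·d = (0)·(-20) + (6)·(-4) = -24
36·t² + 48·t + 367 = 0  ⇒  m = (-24)² − 36·367 = -12636
m = -12636 < 0,  v_rel·d = -24 < 0  ⇒  outside

inside=no margin=-12636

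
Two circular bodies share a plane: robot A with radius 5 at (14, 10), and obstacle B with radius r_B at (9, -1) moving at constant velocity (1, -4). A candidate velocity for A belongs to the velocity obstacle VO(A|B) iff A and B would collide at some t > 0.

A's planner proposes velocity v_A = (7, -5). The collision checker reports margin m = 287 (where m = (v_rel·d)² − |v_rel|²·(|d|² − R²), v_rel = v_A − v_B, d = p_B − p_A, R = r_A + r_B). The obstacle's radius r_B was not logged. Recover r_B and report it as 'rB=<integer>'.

m = 287
d = (-5, -11);  v_rel = (6, -1),  |v_rel|² = 37
v_rel×d = (6)·(-11) − (-1)·(-5) = -71
since m = R²·37 − (-71)²:  R² = (5041 + 287) / 37 = 144
R = √144 = 12  ⇒  r_B = 12 − 5 = 7

rB=7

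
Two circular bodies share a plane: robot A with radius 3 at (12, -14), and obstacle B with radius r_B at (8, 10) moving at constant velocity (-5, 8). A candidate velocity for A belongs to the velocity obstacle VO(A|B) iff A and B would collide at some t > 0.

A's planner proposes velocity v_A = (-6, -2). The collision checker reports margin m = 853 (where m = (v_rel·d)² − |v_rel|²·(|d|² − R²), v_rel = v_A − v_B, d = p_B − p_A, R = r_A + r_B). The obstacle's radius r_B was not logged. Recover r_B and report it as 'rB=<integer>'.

m = 853
d = (-4, 24);  v_rel = (-1, -10),  |v_rel|² = 101
v_rel×d = (-1)·(24) − (-10)·(-4) = -64
since m = R²·101 − (-64)²:  R² = (4096 + 853) / 101 = 49
R = √49 = 7  ⇒  r_B = 7 − 3 = 4

rB=4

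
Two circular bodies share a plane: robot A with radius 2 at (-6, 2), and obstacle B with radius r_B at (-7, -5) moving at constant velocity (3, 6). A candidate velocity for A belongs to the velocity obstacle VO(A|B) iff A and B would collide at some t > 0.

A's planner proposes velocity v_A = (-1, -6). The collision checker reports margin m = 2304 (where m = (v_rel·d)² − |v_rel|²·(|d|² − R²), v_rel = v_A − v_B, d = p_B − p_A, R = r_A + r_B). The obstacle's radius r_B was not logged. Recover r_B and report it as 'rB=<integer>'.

m = 2304
d = (-1, -7);  v_rel = (-4, -12),  |v_rel|² = 160
v_rel×d = (-4)·(-7) − (-12)·(-1) = 16
since m = R²·160 − 16²:  R² = (256 + 2304) / 160 = 16
R = √16 = 4  ⇒  r_B = 4 − 2 = 2

rB=2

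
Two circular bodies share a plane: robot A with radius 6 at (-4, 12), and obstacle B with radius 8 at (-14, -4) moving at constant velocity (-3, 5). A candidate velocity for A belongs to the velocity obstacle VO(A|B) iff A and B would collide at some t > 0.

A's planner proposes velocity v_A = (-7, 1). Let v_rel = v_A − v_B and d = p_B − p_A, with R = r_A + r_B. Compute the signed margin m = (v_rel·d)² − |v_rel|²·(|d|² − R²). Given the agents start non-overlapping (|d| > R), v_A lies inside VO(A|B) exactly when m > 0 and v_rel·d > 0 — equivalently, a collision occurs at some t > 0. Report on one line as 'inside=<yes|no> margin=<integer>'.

d = (-10, -16),  |d|² = 356;  R = 6+8 = 14,  c = 356−14² = 160
v_rel = (-4, -4),  |v_rel|² = 32;  v_rel·d = (-4)·(-10) + (-4)·(-16) = 104
32·t² − 208·t + 160 = 0  ⇒  m = 104² − 32·160 = 5696
m = 5696 > 0,  v_rel·d = 104 > 0  ⇒  inside

inside=yes margin=5696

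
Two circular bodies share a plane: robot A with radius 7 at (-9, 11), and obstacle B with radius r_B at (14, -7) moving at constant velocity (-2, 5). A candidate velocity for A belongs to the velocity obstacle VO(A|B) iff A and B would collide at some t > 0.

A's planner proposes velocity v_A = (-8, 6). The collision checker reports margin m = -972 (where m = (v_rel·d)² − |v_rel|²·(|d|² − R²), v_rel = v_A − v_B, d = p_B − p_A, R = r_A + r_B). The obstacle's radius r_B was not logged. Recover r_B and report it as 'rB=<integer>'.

m = -972
d = (23, -18);  v_rel = (-6, 1),  |v_rel|² = 37
v_rel×d = (-6)·(-18) − (1)·(23) = 85
since m = R²·37 − 85²:  R² = (7225 + -972) / 37 = 169
R = √169 = 13  ⇒  r_B = 13 − 7 = 6

rB=6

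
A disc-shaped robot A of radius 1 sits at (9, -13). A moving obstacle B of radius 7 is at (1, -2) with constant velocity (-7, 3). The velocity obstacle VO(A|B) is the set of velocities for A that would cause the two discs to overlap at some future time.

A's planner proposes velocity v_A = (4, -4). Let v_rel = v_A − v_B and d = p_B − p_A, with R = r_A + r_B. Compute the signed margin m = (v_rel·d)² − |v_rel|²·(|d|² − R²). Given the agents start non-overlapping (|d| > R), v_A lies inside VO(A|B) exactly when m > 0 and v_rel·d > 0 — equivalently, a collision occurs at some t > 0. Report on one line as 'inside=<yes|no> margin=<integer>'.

d = (-8, 11),  |d|² = 185;  R = 1+7 = 8,  c = 185−8² = 121
v_rel = (11, -7),  |v_rel|² = 170;  v_rel·d = (11)·(-8) + (-7)·(11) = -165
170·t² + 330·t + 121 = 0  ⇒  m = (-165)² − 170·121 = 6655
m = 6655 > 0,  v_rel·d = -165 < 0  ⇒  outside

inside=no margin=6655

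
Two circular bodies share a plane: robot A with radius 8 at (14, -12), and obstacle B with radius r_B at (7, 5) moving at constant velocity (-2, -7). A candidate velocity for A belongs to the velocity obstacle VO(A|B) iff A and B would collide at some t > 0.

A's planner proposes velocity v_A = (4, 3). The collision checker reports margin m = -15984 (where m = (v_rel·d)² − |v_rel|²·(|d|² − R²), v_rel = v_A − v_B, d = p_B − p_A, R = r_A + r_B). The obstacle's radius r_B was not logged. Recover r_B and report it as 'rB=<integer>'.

m = -15984
d = (-7, 17);  v_rel = (6, 10),  |v_rel|² = 136
v_rel×d = (6)·(17) − (10)·(-7) = 172
since m = R²·136 − 172²:  R² = (29584 + -15984) / 136 = 100
R = √100 = 10  ⇒  r_B = 10 − 8 = 2

rB=2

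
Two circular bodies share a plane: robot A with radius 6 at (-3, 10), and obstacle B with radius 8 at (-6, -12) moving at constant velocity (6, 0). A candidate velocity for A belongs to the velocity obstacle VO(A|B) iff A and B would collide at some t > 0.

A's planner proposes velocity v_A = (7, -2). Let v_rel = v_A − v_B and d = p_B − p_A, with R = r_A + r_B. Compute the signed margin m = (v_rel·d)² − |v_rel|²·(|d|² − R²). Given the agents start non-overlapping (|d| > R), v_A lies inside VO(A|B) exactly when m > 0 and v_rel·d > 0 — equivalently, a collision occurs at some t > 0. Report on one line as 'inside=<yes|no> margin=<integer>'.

d = (-3, -22),  |d|² = 493;  R = 6+8 = 14,  c = 493−14² = 297
v_rel = (1, -2),  |v_rel|² = 5;  v_rel·d = (1)·(-3) + (-2)·(-22) = 41
5·t² − 82·t + 297 = 0  ⇒  m = 41² − 5·297 = 196
m = 196 > 0,  v_rel·d = 41 > 0  ⇒  inside

inside=yes margin=196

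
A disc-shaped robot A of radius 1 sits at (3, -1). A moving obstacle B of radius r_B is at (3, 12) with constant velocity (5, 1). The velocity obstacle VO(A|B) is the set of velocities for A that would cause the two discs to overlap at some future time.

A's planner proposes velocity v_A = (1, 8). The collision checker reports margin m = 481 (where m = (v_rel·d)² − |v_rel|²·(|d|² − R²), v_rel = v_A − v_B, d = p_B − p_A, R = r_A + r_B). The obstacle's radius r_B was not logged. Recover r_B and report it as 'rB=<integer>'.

m = 481
d = (0, 13);  v_rel = (-4, 7),  |v_rel|² = 65
v_rel×d = (-4)·(13) − (7)·(0) = -52
since m = R²·65 − (-52)²:  R² = (2704 + 481) / 65 = 49
R = √49 = 7  ⇒  r_B = 7 − 1 = 6

rB=6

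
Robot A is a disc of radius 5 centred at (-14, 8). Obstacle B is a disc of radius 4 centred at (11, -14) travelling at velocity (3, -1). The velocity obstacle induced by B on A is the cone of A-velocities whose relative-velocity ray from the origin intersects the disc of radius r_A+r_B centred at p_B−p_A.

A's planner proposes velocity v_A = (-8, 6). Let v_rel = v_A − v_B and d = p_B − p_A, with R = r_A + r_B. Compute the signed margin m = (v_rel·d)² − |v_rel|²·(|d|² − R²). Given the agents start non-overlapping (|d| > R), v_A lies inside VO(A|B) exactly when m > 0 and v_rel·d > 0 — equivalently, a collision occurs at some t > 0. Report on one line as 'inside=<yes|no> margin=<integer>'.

d = (25, -22),  |d|² = 1109;  R = 5+4 = 9,  c = 1109−9² = 1028
v_rel = (-11, 7),  |v_rel|² = 170;  v_rel·d = (-11)·(25) + (7)·(-22) = -429
170·t² + 858·t + 1028 = 0  ⇒  m = (-429)² − 170·1028 = 9281
m = 9281 > 0,  v_rel·d = -429 < 0  ⇒  outside

inside=no margin=9281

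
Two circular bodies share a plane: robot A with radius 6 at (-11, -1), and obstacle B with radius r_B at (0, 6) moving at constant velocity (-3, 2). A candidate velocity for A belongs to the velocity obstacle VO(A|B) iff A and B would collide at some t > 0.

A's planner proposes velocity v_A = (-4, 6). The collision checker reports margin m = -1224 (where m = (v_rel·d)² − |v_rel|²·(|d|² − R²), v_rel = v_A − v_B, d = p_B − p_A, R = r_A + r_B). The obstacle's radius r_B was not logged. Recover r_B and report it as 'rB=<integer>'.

m = -1224
d = (11, 7);  v_rel = (-1, 4),  |v_rel|² = 17
v_rel×d = (-1)·(7) − (4)·(11) = -51
since m = R²·17 − (-51)²:  R² = (2601 + -1224) / 17 = 81
R = √81 = 9  ⇒  r_B = 9 − 6 = 3

rB=3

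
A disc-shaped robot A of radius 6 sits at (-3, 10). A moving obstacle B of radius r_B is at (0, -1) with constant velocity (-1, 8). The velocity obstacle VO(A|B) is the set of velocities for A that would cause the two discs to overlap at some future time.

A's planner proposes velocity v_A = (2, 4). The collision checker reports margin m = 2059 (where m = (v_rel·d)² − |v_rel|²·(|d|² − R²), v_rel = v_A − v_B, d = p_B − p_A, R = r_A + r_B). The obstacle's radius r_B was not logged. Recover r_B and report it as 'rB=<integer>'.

m = 2059
d = (3, -11);  v_rel = (3, -4),  |v_rel|² = 25
v_rel×d = (3)·(-11) − (-4)·(3) = -21
since m = R²·25 − (-21)²:  R² = (441 + 2059) / 25 = 100
R = √100 = 10  ⇒  r_B = 10 − 6 = 4

rB=4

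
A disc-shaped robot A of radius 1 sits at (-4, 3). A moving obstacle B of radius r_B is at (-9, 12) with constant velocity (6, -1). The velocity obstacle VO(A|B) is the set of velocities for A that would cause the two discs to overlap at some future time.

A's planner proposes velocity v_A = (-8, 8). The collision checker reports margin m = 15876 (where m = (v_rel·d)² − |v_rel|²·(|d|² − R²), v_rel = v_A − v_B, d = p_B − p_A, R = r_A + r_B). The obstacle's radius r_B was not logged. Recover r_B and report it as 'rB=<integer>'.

m = 15876
d = (-5, 9);  v_rel = (-14, 9),  |v_rel|² = 277
v_rel×d = (-14)·(9) − (9)·(-5) = -81
since m = R²·277 − (-81)²:  R² = (6561 + 15876) / 277 = 81
R = √81 = 9  ⇒  r_B = 9 − 1 = 8

rB=8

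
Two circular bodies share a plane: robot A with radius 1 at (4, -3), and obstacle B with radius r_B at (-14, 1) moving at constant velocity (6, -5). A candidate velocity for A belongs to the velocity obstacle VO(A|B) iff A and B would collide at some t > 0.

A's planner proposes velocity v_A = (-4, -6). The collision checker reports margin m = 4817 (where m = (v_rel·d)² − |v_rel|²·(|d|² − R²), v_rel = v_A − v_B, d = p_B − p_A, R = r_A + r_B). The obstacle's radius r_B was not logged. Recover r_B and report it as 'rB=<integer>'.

m = 4817
d = (-18, 4);  v_rel = (-10, -1),  |v_rel|² = 101
v_rel×d = (-10)·(4) − (-1)·(-18) = -58
since m = R²·101 − (-58)²:  R² = (3364 + 4817) / 101 = 81
R = √81 = 9  ⇒  r_B = 9 − 1 = 8

rB=8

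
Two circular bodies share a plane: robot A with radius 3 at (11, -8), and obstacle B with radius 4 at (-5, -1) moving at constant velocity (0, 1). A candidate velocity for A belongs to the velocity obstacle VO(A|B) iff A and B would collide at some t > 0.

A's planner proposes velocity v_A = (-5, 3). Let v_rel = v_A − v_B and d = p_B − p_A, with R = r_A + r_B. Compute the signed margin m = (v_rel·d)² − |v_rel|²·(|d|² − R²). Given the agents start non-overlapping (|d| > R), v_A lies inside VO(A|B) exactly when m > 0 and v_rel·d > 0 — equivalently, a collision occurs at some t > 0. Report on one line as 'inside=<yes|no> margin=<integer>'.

d = (-16, 7),  |d|² = 305;  R = 3+4 = 7,  c = 305−7² = 256
v_rel = (-5, 2),  |v_rel|² = 29;  v_rel·d = (-5)·(-16) + (2)·(7) = 94
29·t² − 188·t + 256 = 0  ⇒  m = 94² − 29·256 = 1412
m = 1412 > 0,  v_rel·d = 94 > 0  ⇒  inside

inside=yes margin=1412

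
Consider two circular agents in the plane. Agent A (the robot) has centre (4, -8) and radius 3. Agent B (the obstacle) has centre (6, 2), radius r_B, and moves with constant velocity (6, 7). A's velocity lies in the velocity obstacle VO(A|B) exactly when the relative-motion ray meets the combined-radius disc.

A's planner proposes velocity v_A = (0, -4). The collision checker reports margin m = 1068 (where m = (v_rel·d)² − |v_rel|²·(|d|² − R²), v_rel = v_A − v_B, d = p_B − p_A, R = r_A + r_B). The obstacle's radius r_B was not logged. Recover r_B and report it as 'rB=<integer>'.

m = 1068
d = (2, 10);  v_rel = (-6, -11),  |v_rel|² = 157
v_rel×d = (-6)·(10) − (-11)·(2) = -38
since m = R²·157 − (-38)²:  R² = (1444 + 1068) / 157 = 16
R = √16 = 4  ⇒  r_B = 4 − 3 = 1

rB=1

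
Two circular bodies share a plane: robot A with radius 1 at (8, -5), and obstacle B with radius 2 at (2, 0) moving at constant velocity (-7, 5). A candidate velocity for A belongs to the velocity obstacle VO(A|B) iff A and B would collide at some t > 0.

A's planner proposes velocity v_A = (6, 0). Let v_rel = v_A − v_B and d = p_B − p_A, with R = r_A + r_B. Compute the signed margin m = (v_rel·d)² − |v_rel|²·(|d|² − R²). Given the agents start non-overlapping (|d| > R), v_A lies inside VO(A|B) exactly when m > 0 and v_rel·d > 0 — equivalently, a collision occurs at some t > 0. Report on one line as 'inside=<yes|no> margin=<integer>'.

d = (-6, 5),  |d|² = 61;  R = 1+2 = 3,  c = 61−3² = 52
v_rel = (13, -5),  |v_rel|² = 194;  v_rel·d = (13)·(-6) + (-5)·(5) = -103
194·t² + 206·t + 52 = 0  ⇒  m = (-103)² − 194·52 = 521
m = 521 > 0,  v_rel·d = -103 < 0  ⇒  outside

inside=no margin=521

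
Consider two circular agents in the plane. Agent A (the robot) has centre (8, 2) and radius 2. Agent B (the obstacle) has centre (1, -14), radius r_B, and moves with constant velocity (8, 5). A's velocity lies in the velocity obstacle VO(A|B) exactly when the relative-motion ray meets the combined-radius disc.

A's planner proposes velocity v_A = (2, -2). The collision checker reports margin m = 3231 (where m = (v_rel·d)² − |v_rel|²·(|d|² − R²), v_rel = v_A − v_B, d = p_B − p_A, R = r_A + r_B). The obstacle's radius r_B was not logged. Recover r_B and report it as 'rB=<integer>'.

m = 3231
d = (-7, -16);  v_rel = (-6, -7),  |v_rel|² = 85
v_rel×d = (-6)·(-16) − (-7)·(-7) = 47
since m = R²·85 − 47²:  R² = (2209 + 3231) / 85 = 64
R = √64 = 8  ⇒  r_B = 8 − 2 = 6

rB=6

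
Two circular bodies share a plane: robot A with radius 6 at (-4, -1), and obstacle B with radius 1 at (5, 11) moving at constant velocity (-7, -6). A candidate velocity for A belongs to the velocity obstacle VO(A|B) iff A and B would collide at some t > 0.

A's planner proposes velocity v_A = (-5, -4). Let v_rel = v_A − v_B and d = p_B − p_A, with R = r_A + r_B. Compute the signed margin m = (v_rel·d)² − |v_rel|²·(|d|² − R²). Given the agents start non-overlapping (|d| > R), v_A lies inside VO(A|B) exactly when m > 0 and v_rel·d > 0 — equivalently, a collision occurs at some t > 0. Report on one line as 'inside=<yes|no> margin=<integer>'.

d = (9, 12),  |d|² = 225;  R = 6+1 = 7,  c = 225−7² = 176
v_rel = (2, 2),  |v_rel|² = 8;  v_rel·d = (2)·(9) + (2)·(12) = 42
8·t² − 84·t + 176 = 0  ⇒  m = 42² − 8·176 = 356
m = 356 > 0,  v_rel·d = 42 > 0  ⇒  inside

inside=yes margin=356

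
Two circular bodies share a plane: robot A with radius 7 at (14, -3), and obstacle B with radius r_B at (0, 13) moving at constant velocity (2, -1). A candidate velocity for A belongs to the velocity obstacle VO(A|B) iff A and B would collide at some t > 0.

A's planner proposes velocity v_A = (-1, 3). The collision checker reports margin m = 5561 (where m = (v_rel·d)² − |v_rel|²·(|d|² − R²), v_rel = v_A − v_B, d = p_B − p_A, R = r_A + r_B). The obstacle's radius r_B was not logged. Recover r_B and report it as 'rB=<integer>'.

m = 5561
d = (-14, 16);  v_rel = (-3, 4),  |v_rel|² = 25
v_rel×d = (-3)·(16) − (4)·(-14) = 8
since m = R²·25 − 8²:  R² = (64 + 5561) / 25 = 225
R = √225 = 15  ⇒  r_B = 15 − 7 = 8

rB=8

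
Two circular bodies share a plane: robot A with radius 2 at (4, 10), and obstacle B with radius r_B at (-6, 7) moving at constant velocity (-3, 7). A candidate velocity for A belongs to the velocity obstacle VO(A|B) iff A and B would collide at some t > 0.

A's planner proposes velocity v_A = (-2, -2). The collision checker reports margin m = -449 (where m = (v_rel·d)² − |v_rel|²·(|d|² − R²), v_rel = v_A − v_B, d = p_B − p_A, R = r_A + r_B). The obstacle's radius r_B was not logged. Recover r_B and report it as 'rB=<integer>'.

m = -449
d = (-10, -3);  v_rel = (1, -9),  |v_rel|² = 82
v_rel×d = (1)·(-3) − (-9)·(-10) = -93
since m = R²·82 − (-93)²:  R² = (8649 + -449) / 82 = 100
R = √100 = 10  ⇒  r_B = 10 − 2 = 8

rB=8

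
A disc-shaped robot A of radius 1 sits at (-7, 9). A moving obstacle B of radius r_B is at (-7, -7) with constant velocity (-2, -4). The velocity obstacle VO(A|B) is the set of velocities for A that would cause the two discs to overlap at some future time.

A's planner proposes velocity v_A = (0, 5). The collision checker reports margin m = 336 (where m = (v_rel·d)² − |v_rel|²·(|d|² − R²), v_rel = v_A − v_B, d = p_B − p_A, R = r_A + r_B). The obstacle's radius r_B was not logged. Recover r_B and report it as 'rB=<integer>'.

m = 336
d = (0, -16);  v_rel = (2, 9),  |v_rel|² = 85
v_rel×d = (2)·(-16) − (9)·(0) = -32
since m = R²·85 − (-32)²:  R² = (1024 + 336) / 85 = 16
R = √16 = 4  ⇒  r_B = 4 − 1 = 3

rB=3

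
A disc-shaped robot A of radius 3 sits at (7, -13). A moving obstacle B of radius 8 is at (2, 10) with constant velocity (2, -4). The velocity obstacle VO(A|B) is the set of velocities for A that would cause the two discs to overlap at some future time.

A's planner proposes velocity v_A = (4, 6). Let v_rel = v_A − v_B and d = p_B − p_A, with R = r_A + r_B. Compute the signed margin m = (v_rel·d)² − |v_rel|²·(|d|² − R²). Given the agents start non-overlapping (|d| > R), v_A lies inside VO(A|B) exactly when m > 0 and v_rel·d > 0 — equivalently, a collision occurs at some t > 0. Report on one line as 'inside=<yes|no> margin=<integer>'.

d = (-5, 23),  |d|² = 554;  R = 3+8 = 11,  c = 554−11² = 433
v_rel = (2, 10),  |v_rel|² = 104;  v_rel·d = (2)·(-5) + (10)·(23) = 220
104·t² − 440·t + 433 = 0  ⇒  m = 220² − 104·433 = 3368
m = 3368 > 0,  v_rel·d = 220 > 0  ⇒  inside

inside=yes margin=3368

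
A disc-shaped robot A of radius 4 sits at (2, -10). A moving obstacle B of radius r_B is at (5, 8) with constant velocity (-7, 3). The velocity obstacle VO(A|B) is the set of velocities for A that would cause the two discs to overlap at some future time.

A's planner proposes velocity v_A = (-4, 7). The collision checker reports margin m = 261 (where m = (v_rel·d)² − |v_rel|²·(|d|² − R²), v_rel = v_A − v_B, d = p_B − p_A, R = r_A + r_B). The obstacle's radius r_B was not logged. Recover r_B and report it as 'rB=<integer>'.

m = 261
d = (3, 18);  v_rel = (3, 4),  |v_rel|² = 25
v_rel×d = (3)·(18) − (4)·(3) = 42
since m = R²·25 − 42²:  R² = (1764 + 261) / 25 = 81
R = √81 = 9  ⇒  r_B = 9 − 4 = 5

rB=5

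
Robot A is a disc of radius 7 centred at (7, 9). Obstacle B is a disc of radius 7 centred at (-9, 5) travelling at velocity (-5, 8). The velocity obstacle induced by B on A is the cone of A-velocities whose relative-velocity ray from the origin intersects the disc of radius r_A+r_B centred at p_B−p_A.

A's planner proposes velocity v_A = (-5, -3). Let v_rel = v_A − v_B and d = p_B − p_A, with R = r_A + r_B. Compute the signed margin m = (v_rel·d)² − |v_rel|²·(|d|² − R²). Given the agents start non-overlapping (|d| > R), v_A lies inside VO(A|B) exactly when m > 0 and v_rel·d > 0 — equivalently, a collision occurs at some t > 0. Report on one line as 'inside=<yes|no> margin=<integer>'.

d = (-16, -4),  |d|² = 272;  R = 7+7 = 14,  c = 272−14² = 76
v_rel = (0, -11),  |v_rel|² = 121;  v_rel·d = (0)·(-16) + (-11)·(-4) = 44
121·t² − 88·t + 76 = 0  ⇒  m = 44² − 121·76 = -7260
m = -7260 < 0,  v_rel·d = 44 > 0  ⇒  outside

inside=no margin=-7260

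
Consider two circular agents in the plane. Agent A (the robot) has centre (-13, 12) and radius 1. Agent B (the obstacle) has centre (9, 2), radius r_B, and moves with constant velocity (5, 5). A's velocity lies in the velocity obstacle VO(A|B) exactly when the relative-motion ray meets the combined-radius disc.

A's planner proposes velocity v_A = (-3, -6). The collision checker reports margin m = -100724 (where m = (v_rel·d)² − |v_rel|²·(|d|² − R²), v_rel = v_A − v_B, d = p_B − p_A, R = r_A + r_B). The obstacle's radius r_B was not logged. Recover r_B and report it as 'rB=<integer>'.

m = -100724
d = (22, -10);  v_rel = (-8, -11),  |v_rel|² = 185
v_rel×d = (-8)·(-10) − (-11)·(22) = 322
since m = R²·185 − 322²:  R² = (103684 + -100724) / 185 = 16
R = √16 = 4  ⇒  r_B = 4 − 1 = 3

rB=3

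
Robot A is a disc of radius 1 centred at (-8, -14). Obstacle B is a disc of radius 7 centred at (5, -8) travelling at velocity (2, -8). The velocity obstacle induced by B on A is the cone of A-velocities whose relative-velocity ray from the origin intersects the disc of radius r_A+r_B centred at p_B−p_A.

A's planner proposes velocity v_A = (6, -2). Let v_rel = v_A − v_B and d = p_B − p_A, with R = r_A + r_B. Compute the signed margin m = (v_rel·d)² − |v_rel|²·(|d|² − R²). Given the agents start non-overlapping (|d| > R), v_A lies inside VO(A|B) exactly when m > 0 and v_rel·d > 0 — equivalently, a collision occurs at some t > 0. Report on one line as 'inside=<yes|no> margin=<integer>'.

d = (13, 6),  |d|² = 205;  R = 1+7 = 8,  c = 205−8² = 141
v_rel = (4, 6),  |v_rel|² = 52;  v_rel·d = (4)·(13) + (6)·(6) = 88
52·t² − 176·t + 141 = 0  ⇒  m = 88² − 52·141 = 412
m = 412 > 0,  v_rel·d = 88 > 0  ⇒  inside

inside=yes margin=412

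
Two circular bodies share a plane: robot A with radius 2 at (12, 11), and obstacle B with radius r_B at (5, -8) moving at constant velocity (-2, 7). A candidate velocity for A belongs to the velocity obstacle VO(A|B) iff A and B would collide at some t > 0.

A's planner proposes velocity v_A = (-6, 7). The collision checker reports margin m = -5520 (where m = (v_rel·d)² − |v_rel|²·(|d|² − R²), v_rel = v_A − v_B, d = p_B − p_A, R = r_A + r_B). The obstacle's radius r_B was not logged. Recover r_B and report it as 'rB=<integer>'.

m = -5520
d = (-7, -19);  v_rel = (-4, 0),  |v_rel|² = 16
v_rel×d = (-4)·(-19) − (0)·(-7) = 76
since m = R²·16 − 76²:  R² = (5776 + -5520) / 16 = 16
R = √16 = 4  ⇒  r_B = 4 − 2 = 2

rB=2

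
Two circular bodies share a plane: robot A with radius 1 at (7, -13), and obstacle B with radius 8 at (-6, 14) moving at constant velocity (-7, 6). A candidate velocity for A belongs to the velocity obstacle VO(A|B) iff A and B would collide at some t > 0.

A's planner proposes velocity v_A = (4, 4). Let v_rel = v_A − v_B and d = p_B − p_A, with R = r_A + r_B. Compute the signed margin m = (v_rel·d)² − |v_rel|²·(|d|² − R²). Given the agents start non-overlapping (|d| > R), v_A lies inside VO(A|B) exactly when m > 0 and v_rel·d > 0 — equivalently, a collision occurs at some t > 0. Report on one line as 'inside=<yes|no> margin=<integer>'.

d = (-13, 27),  |d|² = 898;  R = 1+8 = 9,  c = 898−9² = 817
v_rel = (11, -2),  |v_rel|² = 125;  v_rel·d = (11)·(-13) + (-2)·(27) = -197
125·t² + 394·t + 817 = 0  ⇒  m = (-197)² − 125·817 = -63316
m = -63316 < 0,  v_rel·d = -197 < 0  ⇒  outside

inside=no margin=-63316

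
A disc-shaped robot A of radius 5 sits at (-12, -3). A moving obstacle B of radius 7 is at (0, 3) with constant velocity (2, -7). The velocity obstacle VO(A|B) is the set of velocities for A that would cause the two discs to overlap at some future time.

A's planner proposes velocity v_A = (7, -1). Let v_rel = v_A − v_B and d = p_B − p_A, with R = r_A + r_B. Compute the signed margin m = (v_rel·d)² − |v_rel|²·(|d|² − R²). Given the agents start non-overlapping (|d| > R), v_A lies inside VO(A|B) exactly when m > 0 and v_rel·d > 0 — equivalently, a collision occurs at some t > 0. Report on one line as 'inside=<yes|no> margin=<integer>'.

d = (12, 6),  |d|² = 180;  R = 5+7 = 12,  c = 180−12² = 36
v_rel = (5, 6),  |v_rel|² = 61;  v_rel·d = (5)·(12) + (6)·(6) = 96
61·t² − 192·t + 36 = 0  ⇒  m = 96² − 61·36 = 7020
m = 7020 > 0,  v_rel·d = 96 > 0  ⇒  inside

inside=yes margin=7020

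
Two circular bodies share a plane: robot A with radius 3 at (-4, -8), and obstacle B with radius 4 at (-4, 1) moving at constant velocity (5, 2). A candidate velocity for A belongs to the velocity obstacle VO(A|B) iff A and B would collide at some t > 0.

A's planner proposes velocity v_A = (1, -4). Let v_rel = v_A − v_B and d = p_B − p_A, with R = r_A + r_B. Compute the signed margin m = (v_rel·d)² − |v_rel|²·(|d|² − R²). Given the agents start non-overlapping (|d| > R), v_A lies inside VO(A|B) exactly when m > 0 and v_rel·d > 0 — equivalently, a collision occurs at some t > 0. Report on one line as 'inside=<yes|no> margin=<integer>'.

d = (0, 9),  |d|² = 81;  R = 3+4 = 7,  c = 81−7² = 32
v_rel = (-4, -6),  |v_rel|² = 52;  v_rel·d = (-4)·(0) + (-6)·(9) = -54
52·t² + 108·t + 32 = 0  ⇒  m = (-54)² − 52·32 = 1252
m = 1252 > 0,  v_rel·d = -54 < 0  ⇒  outside

inside=no margin=1252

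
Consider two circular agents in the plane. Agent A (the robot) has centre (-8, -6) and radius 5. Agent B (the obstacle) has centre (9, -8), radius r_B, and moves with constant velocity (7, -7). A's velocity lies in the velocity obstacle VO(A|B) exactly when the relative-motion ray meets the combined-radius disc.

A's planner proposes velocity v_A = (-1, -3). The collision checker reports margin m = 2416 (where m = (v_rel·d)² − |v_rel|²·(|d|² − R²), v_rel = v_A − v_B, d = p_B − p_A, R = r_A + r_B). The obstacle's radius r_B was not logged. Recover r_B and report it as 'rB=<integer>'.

m = 2416
d = (17, -2);  v_rel = (-8, 4),  |v_rel|² = 80
v_rel×d = (-8)·(-2) − (4)·(17) = -52
since m = R²·80 − (-52)²:  R² = (2704 + 2416) / 80 = 64
R = √64 = 8  ⇒  r_B = 8 − 5 = 3

rB=3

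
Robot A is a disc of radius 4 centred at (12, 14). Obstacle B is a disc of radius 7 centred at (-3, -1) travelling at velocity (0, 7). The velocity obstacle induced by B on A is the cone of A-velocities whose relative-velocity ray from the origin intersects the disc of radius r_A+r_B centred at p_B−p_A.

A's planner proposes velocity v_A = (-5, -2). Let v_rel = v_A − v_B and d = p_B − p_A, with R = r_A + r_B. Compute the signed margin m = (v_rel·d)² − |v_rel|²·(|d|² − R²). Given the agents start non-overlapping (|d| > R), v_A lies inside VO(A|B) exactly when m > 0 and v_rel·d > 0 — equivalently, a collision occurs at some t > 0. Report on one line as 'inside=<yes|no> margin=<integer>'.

d = (-15, -15),  |d|² = 450;  R = 4+7 = 11,  c = 450−11² = 329
v_rel = (-5, -9),  |v_rel|² = 106;  v_rel·d = (-5)·(-15) + (-9)·(-15) = 210
106·t² − 420·t + 329 = 0  ⇒  m = 210² − 106·329 = 9226
m = 9226 > 0,  v_rel·d = 210 > 0  ⇒  inside

inside=yes margin=9226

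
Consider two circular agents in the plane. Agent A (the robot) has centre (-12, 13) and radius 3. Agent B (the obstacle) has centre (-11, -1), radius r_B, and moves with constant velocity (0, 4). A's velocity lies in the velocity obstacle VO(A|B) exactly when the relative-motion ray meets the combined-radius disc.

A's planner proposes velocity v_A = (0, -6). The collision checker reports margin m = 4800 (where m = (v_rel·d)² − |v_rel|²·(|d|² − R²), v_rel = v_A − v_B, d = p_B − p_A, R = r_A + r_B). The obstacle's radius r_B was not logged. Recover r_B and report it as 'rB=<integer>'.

m = 4800
d = (1, -14);  v_rel = (0, -10),  |v_rel|² = 100
v_rel×d = (0)·(-14) − (-10)·(1) = 10
since m = R²·100 − 10²:  R² = (100 + 4800) / 100 = 49
R = √49 = 7  ⇒  r_B = 7 − 3 = 4

rB=4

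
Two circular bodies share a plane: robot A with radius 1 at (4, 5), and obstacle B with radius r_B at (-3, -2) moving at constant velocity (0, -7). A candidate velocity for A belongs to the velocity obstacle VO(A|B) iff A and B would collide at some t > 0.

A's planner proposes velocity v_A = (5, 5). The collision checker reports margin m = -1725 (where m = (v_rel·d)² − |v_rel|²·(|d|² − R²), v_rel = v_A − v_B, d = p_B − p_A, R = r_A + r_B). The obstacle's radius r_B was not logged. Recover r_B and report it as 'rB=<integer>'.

m = -1725
d = (-7, -7);  v_rel = (5, 12),  |v_rel|² = 169
v_rel×d = (5)·(-7) − (12)·(-7) = 49
since m = R²·169 − 49²:  R² = (2401 + -1725) / 169 = 4
R = √4 = 2  ⇒  r_B = 2 − 1 = 1

rB=1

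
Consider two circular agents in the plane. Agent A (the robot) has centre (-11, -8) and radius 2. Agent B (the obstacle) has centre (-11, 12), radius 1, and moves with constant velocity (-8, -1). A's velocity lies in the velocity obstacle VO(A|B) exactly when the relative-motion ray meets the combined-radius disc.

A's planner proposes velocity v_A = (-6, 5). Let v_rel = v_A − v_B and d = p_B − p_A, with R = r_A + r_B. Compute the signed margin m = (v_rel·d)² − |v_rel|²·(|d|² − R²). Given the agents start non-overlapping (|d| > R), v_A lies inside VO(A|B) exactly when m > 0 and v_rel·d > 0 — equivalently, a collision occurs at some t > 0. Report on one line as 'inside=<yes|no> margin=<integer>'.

d = (0, 20),  |d|² = 400;  R = 2+1 = 3,  c = 400−3² = 391
v_rel = (2, 6),  |v_rel|² = 40;  v_rel·d = (2)·(0) + (6)·(20) = 120
40·t² − 240·t + 391 = 0  ⇒  m = 120² − 40·391 = -1240
m = -1240 < 0,  v_rel·d = 120 > 0  ⇒  outside

inside=no margin=-1240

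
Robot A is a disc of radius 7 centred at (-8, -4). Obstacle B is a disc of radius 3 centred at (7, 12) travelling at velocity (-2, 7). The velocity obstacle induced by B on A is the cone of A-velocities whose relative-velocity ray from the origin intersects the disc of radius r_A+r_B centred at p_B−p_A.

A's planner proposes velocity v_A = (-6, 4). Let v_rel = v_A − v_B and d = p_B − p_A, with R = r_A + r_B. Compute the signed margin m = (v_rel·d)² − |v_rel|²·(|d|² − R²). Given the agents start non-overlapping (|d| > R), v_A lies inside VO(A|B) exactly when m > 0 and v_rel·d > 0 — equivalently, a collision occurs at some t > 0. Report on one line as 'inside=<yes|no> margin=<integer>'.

d = (15, 16),  |d|² = 481;  R = 7+3 = 10,  c = 481−10² = 381
v_rel = (-4, -3),  |v_rel|² = 25;  v_rel·d = (-4)·(15) + (-3)·(16) = -108
25·t² + 216·t + 381 = 0  ⇒  m = (-108)² − 25·381 = 2139
m = 2139 > 0,  v_rel·d = -108 < 0  ⇒  outside

inside=no margin=2139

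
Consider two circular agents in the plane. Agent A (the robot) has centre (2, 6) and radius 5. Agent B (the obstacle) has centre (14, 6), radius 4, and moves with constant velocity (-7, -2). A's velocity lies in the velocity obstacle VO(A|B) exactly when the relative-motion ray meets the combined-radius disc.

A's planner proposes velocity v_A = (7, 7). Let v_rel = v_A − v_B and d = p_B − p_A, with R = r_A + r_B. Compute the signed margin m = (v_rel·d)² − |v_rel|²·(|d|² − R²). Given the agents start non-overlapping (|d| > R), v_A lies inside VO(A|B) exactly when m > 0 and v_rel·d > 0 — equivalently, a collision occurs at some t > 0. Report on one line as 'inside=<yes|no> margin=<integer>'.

d = (12, 0),  |d|² = 144;  R = 5+4 = 9,  c = 144−9² = 63
v_rel = (14, 9),  |v_rel|² = 277;  v_rel·d = (14)·(12) + (9)·(0) = 168
277·t² − 336·t + 63 = 0  ⇒  m = 168² − 277·63 = 10773
m = 10773 > 0,  v_rel·d = 168 > 0  ⇒  inside

inside=yes margin=10773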